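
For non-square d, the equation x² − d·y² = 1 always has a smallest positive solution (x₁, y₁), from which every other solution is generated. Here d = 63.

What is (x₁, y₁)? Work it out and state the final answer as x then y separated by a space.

8 1

√63 = [7; 1,14, …], period ℓ=2 (even) → k=1
i=0: a=7 ⇒ p=7, q=1
i=1: a=1 ⇒ p=8, q=1
fundamental: x₁=8, y₁=1  (since 64 − 63·1 = 1)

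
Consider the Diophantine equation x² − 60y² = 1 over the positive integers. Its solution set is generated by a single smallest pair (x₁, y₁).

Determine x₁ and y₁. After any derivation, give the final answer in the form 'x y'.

31 4

d=60: √d = [7; 1,2,1,14] (ℓ=4, even), read p_3/q_3
step 0: (7, 1)  from 7·(1,0) + (0,1)
…
step 2: (23, 3)  from 2·(8,1) + (7,1)
step 3: (31, 4)  from 1·(23,3) + (8,1)
fundamental: x₁=31, y₁=4  (since 961 − 60·16 = 1)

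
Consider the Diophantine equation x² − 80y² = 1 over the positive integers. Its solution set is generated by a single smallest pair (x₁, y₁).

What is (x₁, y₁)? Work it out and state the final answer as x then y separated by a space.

√80 = [8; 1,16, …], period ℓ=2 (even) → k=1
a_0=8:  p_0=8·1+0=8,  q_0=8·0+1=1
a_1=1:  p_1=1·8+1=9,  q_1=1·1+0=1
(x₁, y₁) = (9, 1);  9² − 80·1² = 1 ✓

9 1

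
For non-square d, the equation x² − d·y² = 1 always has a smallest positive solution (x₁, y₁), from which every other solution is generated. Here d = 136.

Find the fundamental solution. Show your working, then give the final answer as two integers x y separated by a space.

[11; 1,1,1,22] for √136; ℓ=4 ⇒ convergent index 3
i=0: a=11 ⇒ p=11, q=1
i=1: a=1 ⇒ p=12, q=1
i=2: a=1 ⇒ p=23, q=2
i=3: a=1 ⇒ p=35, q=3
→ (35, 3).  Check: 35²=1225, 136·3²=1224, difference 1.

35 3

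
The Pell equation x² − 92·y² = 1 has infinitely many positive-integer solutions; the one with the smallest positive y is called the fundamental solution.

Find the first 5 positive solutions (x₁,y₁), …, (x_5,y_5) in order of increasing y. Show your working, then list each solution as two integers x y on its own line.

1151 120
2649601 276240
6099380351 635904360
14040770918401 1463851560480
32321848554778751 3369785656320600

√92 → a₀=9, period (1,1,2,4,2,1,1,18); ℓ=8 even so k=7
k=0  a_k=9  p_k/q_k = 9/1
k=1  a_k=1  p_k/q_k = 10/1
k=2  a_k=1  p_k/q_k = 19/2
…
k=4  a_k=4  p_k/q_k = 211/22
k=5  a_k=2  p_k/q_k = 470/49
k=6  a_k=1  p_k/q_k = 681/71
k=7  a_k=1  p_k/q_k = 1151/120
(x₁, y₁) = (1151, 120);  1151² − 92·120² = 1 ✓
(x_2, y_2) = (1151·1151 + 92·120·120, 1151·120 + 120·1151) = (2649601, 276240)
(x_3, y_3) = (1151·2649601 + 92·120·276240, 1151·276240 + 120·2649601) = (6099380351, 635904360)
(x_4, y_4) = (1151·6099380351 + 92·120·635904360, 1151·635904360 + 120·6099380351) = (14040770918401, 1463851560480)
(x_5, y_5) = (1151·14040770918401 + 92·120·1463851560480, 1151·1463851560480 + 120·14040770918401) = (32321848554778751, 3369785656320600)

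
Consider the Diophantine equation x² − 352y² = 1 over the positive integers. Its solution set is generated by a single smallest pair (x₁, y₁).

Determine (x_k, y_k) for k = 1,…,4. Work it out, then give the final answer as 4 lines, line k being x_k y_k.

77617 4137
12048797377 642203058
1870383011943601 99691749501435
290347036464004160257 15475549041463557732

√352 = [18; 1,3,5,9,5,3,1,36, …], period ℓ=8 (even) → k=7
i=0: a=18 ⇒ p=18, q=1
i=1: a=1 ⇒ p=19, q=1
…
i=4: a=9 ⇒ p=3621, q=193
…
i=6: a=3 ⇒ p=59118, q=3151
i=7: a=1 ⇒ p=77617, q=4137
→ (77617, 4137).  Check: 77617²=6024398689, 352·4137²=6024398688, difference 1.
(77617+4137√352)^2 = 12048797377 + 642203058√352
(77617+4137√352)^3 = 1870383011943601 + 99691749501435√352
(77617+4137√352)^4 = 290347036464004160257 + 15475549041463557732√352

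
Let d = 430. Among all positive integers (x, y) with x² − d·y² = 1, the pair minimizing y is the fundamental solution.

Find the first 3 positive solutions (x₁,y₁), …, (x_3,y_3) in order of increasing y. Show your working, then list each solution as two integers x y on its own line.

2862251 138030
16384961574001 790153011060
93795745300289010251 4523232492118854090

[20; 1,2,1,3,1,…,2,1,40] for √430; ℓ=14 ⇒ convergent index 13
i=0: a=20 ⇒ p=20, q=1
…
i=2: a=2 ⇒ p=62, q=3
i=3: a=1 ⇒ p=83, q=4
i=4: a=3 ⇒ p=311, q=15
i=5: a=1 ⇒ p=394, q=19
i=6: a=6 ⇒ p=2675, q=129
i=7: a=8 ⇒ p=21794, q=1051
i=8: a=6 ⇒ p=133439, q=6435
i=9: a=1 ⇒ p=155233, q=7486
…
i=12: a=2 ⇒ p=2107880, q=101651
i=13: a=1 ⇒ p=2862251, q=138030
(x₁, y₁) = (2862251, 138030);  2862251² − 430·138030² = 1 ✓
(2862251+138030√430)^2 = 16384961574001 + 790153011060√430
(2862251+138030√430)^3 = 93795745300289010251 + 4523232492118854090√430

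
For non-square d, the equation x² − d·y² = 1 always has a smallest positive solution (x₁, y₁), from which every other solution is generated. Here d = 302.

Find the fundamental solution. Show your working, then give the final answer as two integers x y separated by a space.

4276623 246092

√302 → a₀=17, period (2,1,1,1,4,…,1,2,34); ℓ=16 even so k=15
step 0: (17, 1)  from 17·(1,0) + (0,1)
…
step 2: (52, 3)  from 1·(35,2) + (17,1)
…
step 6: (1425, 82)  from 2·(643,37) + (139,8)
…
step 13: (1042237, 59974)  from 1·(574956,33085) + (467281,26889)
step 14: (1617193, 93059)  from 1·(1042237,59974) + (574956,33085)
step 15: (4276623, 246092)  from 2·(1617193,93059) + (1042237,59974)
(x₁, y₁) = (4276623, 246092);  4276623² − 302·246092² = 1 ✓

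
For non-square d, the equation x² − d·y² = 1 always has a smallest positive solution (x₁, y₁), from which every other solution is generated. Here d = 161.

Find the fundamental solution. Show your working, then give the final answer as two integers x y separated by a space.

d=161: √d = [12; 1,2,4,1,2,1,4,2,1,24] (ℓ=10, even), read p_9/q_9
a_0=12:  p_0=12·1+0=12,  q_0=12·0+1=1
a_1=1:  p_1=1·12+1=13,  q_1=1·1+0=1
…
a_4=1:  p_4=1·165+38=203,  q_4=1·13+3=16
a_5=2:  p_5=2·203+165=571,  q_5=2·16+13=45
a_6=1:  p_6=1·571+203=774,  q_6=1·45+16=61
…
a_8=2:  p_8=2·3667+774=8108,  q_8=2·289+61=639
a_9=1:  p_9=1·8108+3667=11775,  q_9=1·639+289=928
fundamental: x₁=11775, y₁=928  (since 138650625 − 161·861184 = 1)

11775 928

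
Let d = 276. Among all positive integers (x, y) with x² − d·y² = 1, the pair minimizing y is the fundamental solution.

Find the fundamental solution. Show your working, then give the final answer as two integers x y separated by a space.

[16; 1,1,1,1,2,2,2,1,1,1,1,32] for √276; ℓ=12 ⇒ convergent index 11
a_0=16:  p_0=16·1+0=16,  q_0=16·0+1=1
a_1=1:  p_1=1·16+1=17,  q_1=1·1+0=1
…
a_9=1:  p_9=1·1761+1246=3007,  q_9=1·106+75=181
a_10=1:  p_10=1·3007+1761=4768,  q_10=1·181+106=287
a_11=1:  p_11=1·4768+3007=7775,  q_11=1·287+181=468
→ (7775, 468).  Check: 7775²=60450625, 276·468²=60450624, difference 1.

7775 468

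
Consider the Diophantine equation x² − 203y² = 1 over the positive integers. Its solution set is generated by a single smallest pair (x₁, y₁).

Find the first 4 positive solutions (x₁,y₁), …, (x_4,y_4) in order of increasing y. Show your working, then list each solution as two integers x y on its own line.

57 4
6497 456
740601 51980
84422017 5925264

[14; 4,28] for √203; ℓ=2 ⇒ convergent index 1
k=0  a_k=14  p_k/q_k = 14/1
k=1  a_k=4  p_k/q_k = 57/4
→ (57, 4).  Check: 57²=3249, 203·4²=3248, difference 1.
(57+4√203)^2 = 6497 + 456√203
(57+4√203)^3 = 740601 + 51980√203
(57+4√203)^4 = 84422017 + 5925264√203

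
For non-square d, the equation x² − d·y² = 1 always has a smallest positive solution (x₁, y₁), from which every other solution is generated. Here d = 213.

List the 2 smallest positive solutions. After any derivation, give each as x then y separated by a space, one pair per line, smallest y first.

d=213: √d = [14; 1,1,2,6,1,8,1,6,2,1,1,28] (ℓ=12, even), read p_11/q_11
k=0  a_k=14  p_k/q_k = 14/1
k=1  a_k=1  p_k/q_k = 15/1
k=2  a_k=1  p_k/q_k = 29/2
…
k=4  a_k=6  p_k/q_k = 467/32
…
k=6  a_k=8  p_k/q_k = 4787/328
…
k=8  a_k=6  p_k/q_k = 36749/2518
k=9  a_k=2  p_k/q_k = 78825/5401
k=10  a_k=1  p_k/q_k = 115574/7919
k=11  a_k=1  p_k/q_k = 194399/13320
fundamental: x₁=194399, y₁=13320  (since 37790971201 − 213·177422400 = 1)
n=2: (194399,13320)∘(194399,13320) = (194399·194399+213·13320·13320, 194399·13320+13320·194399) = (75581942401,5178789360)

194399 13320
75581942401 5178789360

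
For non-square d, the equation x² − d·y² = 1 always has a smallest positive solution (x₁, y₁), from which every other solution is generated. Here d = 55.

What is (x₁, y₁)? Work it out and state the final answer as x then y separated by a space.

89 12

√55 → a₀=7, period (2,2,2,14); ℓ=4 even so k=3
k=0  a_k=7  p_k/q_k = 7/1
…
k=2  a_k=2  p_k/q_k = 37/5
k=3  a_k=2  p_k/q_k = 89/12
fundamental: x₁=89, y₁=12  (since 7921 − 55·144 = 1)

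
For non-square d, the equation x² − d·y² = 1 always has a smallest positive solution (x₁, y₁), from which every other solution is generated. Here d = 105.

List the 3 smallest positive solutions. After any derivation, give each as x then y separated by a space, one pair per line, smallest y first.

41 4
3361 328
275561 26892

√105 = [10; 4,20, …], period ℓ=2 (even) → k=1
i=0: a=10 ⇒ p=10, q=1
i=1: a=4 ⇒ p=41, q=4
fundamental: x₁=41, y₁=4  (since 1681 − 105·16 = 1)
n=2: (41,4)∘(41,4) = (41·41+105·4·4, 41·4+4·41) = (3361,328)
n=3: (3361,328)∘(41,4) = (41·3361+105·4·328, 41·328+4·3361) = (275561,26892)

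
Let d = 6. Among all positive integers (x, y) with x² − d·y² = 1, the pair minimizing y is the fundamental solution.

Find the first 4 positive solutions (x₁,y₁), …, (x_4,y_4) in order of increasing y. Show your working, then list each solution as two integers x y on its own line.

[2; 2,4] for √6; ℓ=2 ⇒ convergent index 1
k=0  a_k=2  p_k/q_k = 2/1
k=1  a_k=2  p_k/q_k = 5/2
(x₁, y₁) = (5, 2);  5² − 6·2² = 1 ✓
n=2: (5,2)∘(5,2) = (5·5+6·2·2, 5·2+2·5) = (49,20)
n=3: (49,20)∘(5,2) = (5·49+6·2·20, 5·20+2·49) = (485,198)
n=4: (485,198)∘(5,2) = (5·485+6·2·198, 5·198+2·485) = (4801,1960)

5 2
49 20
485 198
4801 1960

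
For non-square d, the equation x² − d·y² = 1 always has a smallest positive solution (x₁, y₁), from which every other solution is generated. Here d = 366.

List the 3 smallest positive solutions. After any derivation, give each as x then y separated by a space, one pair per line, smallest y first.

√366 → a₀=19, period (7,1,1,1,2,12,2,1,1,1,7,38); ℓ=12 even so k=11
step 0: (19, 1)  from 19·(1,0) + (0,1)
…
step 8: (44499, 2326)  from 1·(30055,1571) + (14444,755)
…
step 10: (119053, 6223)  from 1·(74554,3897) + (44499,2326)
step 11: (907925, 47458)  from 7·(119053,6223) + (74554,3897)
→ (907925, 47458).  Check: 907925²=824327805625, 366·47458²=824327805624, difference 1.
(x_2, y_2) = (907925·907925 + 366·47458·47458, 907925·47458 + 47458·907925) = (1648655611249, 86176609300)
(x_3, y_3) = (907925·1648655611249 + 366·47458·86176609300, 907925·86176609300 + 47458·1648655611249) = (2993711291685588725, 156483795997357542)

907925 47458
1648655611249 86176609300
2993711291685588725 156483795997357542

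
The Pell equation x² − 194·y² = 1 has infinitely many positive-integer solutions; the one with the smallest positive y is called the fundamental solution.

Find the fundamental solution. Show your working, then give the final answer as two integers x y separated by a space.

195 14

[13; 1,12,1,26] for √194; ℓ=4 ⇒ convergent index 3
k=0  a_k=13  p_k/q_k = 13/1
…
k=2  a_k=12  p_k/q_k = 181/13
k=3  a_k=1  p_k/q_k = 195/14
(x₁, y₁) = (195, 14);  195² − 194·14² = 1 ✓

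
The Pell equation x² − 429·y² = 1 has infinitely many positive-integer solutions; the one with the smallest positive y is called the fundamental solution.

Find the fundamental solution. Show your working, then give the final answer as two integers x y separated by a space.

1524095 73584

[20; 1,2,2,9,1,12,1,9,2,2,1,40] for √429; ℓ=12 ⇒ convergent index 11
k=0  a_k=20  p_k/q_k = 20/1
…
k=3  a_k=2  p_k/q_k = 145/7
k=4  a_k=9  p_k/q_k = 1367/66
…
k=8  a_k=9  p_k/q_k = 208718/10077
k=9  a_k=2  p_k/q_k = 438459/21169
k=10  a_k=2  p_k/q_k = 1085636/52415
k=11  a_k=1  p_k/q_k = 1524095/73584
fundamental: x₁=1524095, y₁=73584  (since 2322865569025 − 429·5414605056 = 1)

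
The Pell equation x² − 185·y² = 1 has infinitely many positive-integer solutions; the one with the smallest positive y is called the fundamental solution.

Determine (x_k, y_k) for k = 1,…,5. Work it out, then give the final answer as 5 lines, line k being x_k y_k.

9249 680
171088001 12578640
3164785833249 232679682040
58542208172352001 4304108745797280
1082913763607381481249 79617403347078403400

√185 → a₀=13, period (1,1,1,1,26); ℓ=5 odd so k=9
k=0  a_k=13  p_k/q_k = 13/1
…
k=3  a_k=1  p_k/q_k = 41/3
…
k=8  a_k=1  p_k/q_k = 5563/409
k=9  a_k=1  p_k/q_k = 9249/680
→ (9249, 680).  Check: 9249²=85544001, 185·680²=85544000, difference 1.
n=2: (9249,680)∘(9249,680) = (9249·9249+185·680·680, 9249·680+680·9249) = (171088001,12578640)
n=3: (171088001,12578640)∘(9249,680) = (9249·171088001+185·680·12578640, 9249·12578640+680·171088001) = (3164785833249,232679682040)
n=4: (3164785833249,232679682040)∘(9249,680) = (9249·3164785833249+185·680·232679682040, 9249·232679682040+680·3164785833249) = (58542208172352001,4304108745797280)
n=5: (58542208172352001,4304108745797280)∘(9249,680) = (9249·58542208172352001+185·680·4304108745797280, 9249·4304108745797280+680·58542208172352001) = (1082913763607381481249,79617403347078403400)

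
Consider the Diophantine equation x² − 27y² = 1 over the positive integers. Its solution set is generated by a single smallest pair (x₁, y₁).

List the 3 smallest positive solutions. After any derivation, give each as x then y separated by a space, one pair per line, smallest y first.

[5; 5,10] for √27; ℓ=2 ⇒ convergent index 1
a_0=5:  p_0=5·1+0=5,  q_0=5·0+1=1
a_1=5:  p_1=5·5+1=26,  q_1=5·1+0=5
(x₁, y₁) = (26, 5);  26² − 27·5² = 1 ✓
k=2:  x_2 = 26·26+27·5·5 = 1351,  y_2 = 26·5+5·26 = 260
k=3:  x_3 = 26·1351+27·5·260 = 70226,  y_3 = 26·260+5·1351 = 13515

26 5
1351 260
70226 13515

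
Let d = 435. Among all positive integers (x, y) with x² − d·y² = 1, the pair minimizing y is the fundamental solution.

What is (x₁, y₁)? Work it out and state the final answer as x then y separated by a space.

146 7

√435 = [20; 1,5,1,40, …], period ℓ=4 (even) → k=3
a_0=20:  p_0=20·1+0=20,  q_0=20·0+1=1
…
a_2=5:  p_2=5·21+20=125,  q_2=5·1+1=6
a_3=1:  p_3=1·125+21=146,  q_3=1·6+1=7
→ (146, 7).  Check: 146²=21316, 435·7²=21315, difference 1.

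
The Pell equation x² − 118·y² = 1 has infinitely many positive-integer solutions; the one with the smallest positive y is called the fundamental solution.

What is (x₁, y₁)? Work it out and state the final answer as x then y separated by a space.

[10; 1,6,3,2,10,2,3,6,1,20] for √118; ℓ=10 ⇒ convergent index 9
i=0: a=10 ⇒ p=10, q=1
…
i=6: a=2 ⇒ p=12112, q=1115
…
i=8: a=6 ⇒ p=264802, q=24377
i=9: a=1 ⇒ p=306917, q=28254
fundamental: x₁=306917, y₁=28254  (since 94198044889 − 118·798288516 = 1)

306917 28254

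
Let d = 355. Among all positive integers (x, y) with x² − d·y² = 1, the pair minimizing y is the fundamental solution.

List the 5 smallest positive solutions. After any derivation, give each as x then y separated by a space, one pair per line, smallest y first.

d=355: √d = [18; 1,5,3,3,1,6,1,3,3,5,1,36] (ℓ=12, even), read p_11/q_11
step 0: (18, 1)  from 18·(1,0) + (0,1)
step 1: (19, 1)  from 1·(18,1) + (1,0)
…
step 3: (358, 19)  from 3·(113,6) + (19,1)
…
step 6: (10457, 555)  from 6·(1545,82) + (1187,63)
step 7: (12002, 637)  from 1·(10457,555) + (1545,82)
step 8: (46463, 2466)  from 3·(12002,637) + (10457,555)
…
step 10: (803418, 42641)  from 5·(151391,8035) + (46463,2466)
step 11: (954809, 50676)  from 1·(803418,42641) + (151391,8035)
→ (954809, 50676).  Check: 954809²=911660226481, 355·50676²=911660226480, difference 1.
(954809+50676√355)^2 = 1823320452961 + 96771801768√355
(954809+50676√355)^3 = 3481845556741524089 + 184797174548553948√355
(954809+50676√355)^4 = 6648994948371812427335041 + 352892010866963721270096√355
(954809+50676√355)^5 = 12697040435316401858305944800249 + 673888936007564730309809629380√355

954809 50676
1823320452961 96771801768
3481845556741524089 184797174548553948
6648994948371812427335041 352892010866963721270096
12697040435316401858305944800249 673888936007564730309809629380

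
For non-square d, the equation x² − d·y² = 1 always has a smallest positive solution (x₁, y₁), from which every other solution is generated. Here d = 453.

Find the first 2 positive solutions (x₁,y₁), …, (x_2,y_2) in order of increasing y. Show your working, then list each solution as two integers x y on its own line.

d=453: √d = [21; 3,1,1,10,14,10,1,1,3,42] (ℓ=10, even), read p_9/q_9
i=0: a=21 ⇒ p=21, q=1
i=1: a=3 ⇒ p=64, q=3
i=2: a=1 ⇒ p=85, q=4
i=3: a=1 ⇒ p=149, q=7
i=4: a=10 ⇒ p=1575, q=74
i=5: a=14 ⇒ p=22199, q=1043
i=6: a=10 ⇒ p=223565, q=10504
i=7: a=1 ⇒ p=245764, q=11547
i=8: a=1 ⇒ p=469329, q=22051
i=9: a=3 ⇒ p=1653751, q=77700
(x₁, y₁) = (1653751, 77700);  1653751² − 453·77700² = 1 ✓
(1653751+77700√453)^2 = 5469784740001 + 256992905400√453

1653751 77700
5469784740001 256992905400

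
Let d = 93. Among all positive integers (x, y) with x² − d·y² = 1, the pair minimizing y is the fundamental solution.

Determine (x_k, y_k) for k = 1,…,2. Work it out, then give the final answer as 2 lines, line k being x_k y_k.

12151 1260
295293601 30620520

√93 = [9; 1,1,1,4,6,4,1,1,1,18, …], period ℓ=10 (even) → k=9
i=0: a=9 ⇒ p=9, q=1
…
i=2: a=1 ⇒ p=19, q=2
…
i=7: a=1 ⇒ p=4330, q=449
i=8: a=1 ⇒ p=7821, q=811
i=9: a=1 ⇒ p=12151, q=1260
(x₁, y₁) = (12151, 1260);  12151² − 93·1260² = 1 ✓
n=2: (12151,1260)∘(12151,1260) = (12151·12151+93·1260·1260, 12151·1260+1260·12151) = (295293601,30620520)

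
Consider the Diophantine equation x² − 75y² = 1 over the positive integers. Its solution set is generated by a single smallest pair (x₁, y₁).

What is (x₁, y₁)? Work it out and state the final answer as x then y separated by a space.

[8; 1,1,1,16] for √75; ℓ=4 ⇒ convergent index 3
i=0: a=8 ⇒ p=8, q=1
i=1: a=1 ⇒ p=9, q=1
i=2: a=1 ⇒ p=17, q=2
i=3: a=1 ⇒ p=26, q=3
→ (26, 3).  Check: 26²=676, 75·3²=675, difference 1.

26 3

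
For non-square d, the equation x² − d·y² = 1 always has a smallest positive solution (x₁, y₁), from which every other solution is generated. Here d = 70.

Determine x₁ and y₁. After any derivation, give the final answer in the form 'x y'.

√70 = [8; 2,1,2,1,2,16, …], period ℓ=6 (even) → k=5
i=0: a=8 ⇒ p=8, q=1
…
i=2: a=1 ⇒ p=25, q=3
…
i=4: a=1 ⇒ p=92, q=11
i=5: a=2 ⇒ p=251, q=30
(x₁, y₁) = (251, 30);  251² − 70·30² = 1 ✓

251 30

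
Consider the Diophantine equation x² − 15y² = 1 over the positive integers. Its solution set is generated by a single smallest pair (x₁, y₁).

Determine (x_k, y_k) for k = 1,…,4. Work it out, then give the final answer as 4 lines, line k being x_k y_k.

4 1
31 8
244 63
1921 496

√15 → a₀=3, period (1,6); ℓ=2 even so k=1
k=0  a_k=3  p_k/q_k = 3/1
k=1  a_k=1  p_k/q_k = 4/1
→ (4, 1).  Check: 4²=16, 15·1²=15, difference 1.
k=2:  x_2 = 4·4+15·1·1 = 31,  y_2 = 4·1+1·4 = 8
k=3:  x_3 = 4·31+15·1·8 = 244,  y_3 = 4·8+1·31 = 63
k=4:  x_4 = 4·244+15·1·63 = 1921,  y_4 = 4·63+1·244 = 496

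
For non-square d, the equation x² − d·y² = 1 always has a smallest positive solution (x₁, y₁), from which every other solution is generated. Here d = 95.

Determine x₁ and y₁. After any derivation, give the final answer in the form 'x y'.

[9; 1,2,1,18] for √95; ℓ=4 ⇒ convergent index 3
a_0=9:  p_0=9·1+0=9,  q_0=9·0+1=1
a_1=1:  p_1=1·9+1=10,  q_1=1·1+0=1
a_2=2:  p_2=2·10+9=29,  q_2=2·1+1=3
a_3=1:  p_3=1·29+10=39,  q_3=1·3+1=4
fundamental: x₁=39, y₁=4  (since 1521 − 95·16 = 1)

39 4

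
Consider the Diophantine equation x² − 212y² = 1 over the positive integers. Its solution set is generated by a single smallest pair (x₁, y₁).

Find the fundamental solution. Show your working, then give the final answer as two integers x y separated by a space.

d=212: √d = [14; 1,1,3,1,1,…,1,1,28] (ℓ=14, even), read p_13/q_13
a_0=14:  p_0=14·1+0=14,  q_0=14·0+1=1
a_1=1:  p_1=1·14+1=15,  q_1=1·1+0=1
a_2=1:  p_2=1·15+14=29,  q_2=1·1+1=2
a_3=3:  p_3=3·29+15=102,  q_3=3·2+1=7
…
a_5=1:  p_5=1·131+102=233,  q_5=1·9+7=16
a_6=1:  p_6=1·233+131=364,  q_6=1·16+9=25
a_7=6:  p_7=6·364+233=2417,  q_7=6·25+16=166
a_8=1:  p_8=1·2417+364=2781,  q_8=1·166+25=191
a_9=1:  p_9=1·2781+2417=5198,  q_9=1·191+166=357
a_10=1:  p_10=1·5198+2781=7979,  q_10=1·357+191=548
a_11=3:  p_11=3·7979+5198=29135,  q_11=3·548+357=2001
a_12=1:  p_12=1·29135+7979=37114,  q_12=1·2001+548=2549
a_13=1:  p_13=1·37114+29135=66249,  q_13=1·2549+2001=4550
fundamental: x₁=66249, y₁=4550  (since 4388930001 − 212·20702500 = 1)

66249 4550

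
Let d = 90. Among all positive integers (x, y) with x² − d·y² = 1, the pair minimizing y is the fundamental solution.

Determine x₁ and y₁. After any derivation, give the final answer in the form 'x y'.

19 2

√90 → a₀=9, period (2,18); ℓ=2 even so k=1
a_0=9:  p_0=9·1+0=9,  q_0=9·0+1=1
a_1=2:  p_1=2·9+1=19,  q_1=2·1+0=2
→ (19, 2).  Check: 19²=361, 90·2²=360, difference 1.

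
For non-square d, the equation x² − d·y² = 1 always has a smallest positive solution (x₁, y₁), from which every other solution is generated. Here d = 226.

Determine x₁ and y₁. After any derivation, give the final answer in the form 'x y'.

451 30

[15; 30] for √226; ℓ=1 ⇒ convergent index 1
a_0=15:  p_0=15·1+0=15,  q_0=15·0+1=1
a_1=30:  p_1=30·15+1=451,  q_1=30·1+0=30
→ (451, 30).  Check: 451²=203401, 226·30²=203400, difference 1.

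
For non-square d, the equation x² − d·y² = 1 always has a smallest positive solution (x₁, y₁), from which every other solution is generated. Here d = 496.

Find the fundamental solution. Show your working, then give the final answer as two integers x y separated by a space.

4620799 207480

d=496: √d = [22; 3,1,2,4,1,…,1,3,44] (ℓ=16, even), read p_15/q_15
step 0: (22, 1)  from 22·(1,0) + (0,1)
step 1: (67, 3)  from 3·(22,1) + (1,0)
…
step 3: (245, 11)  from 2·(89,4) + (67,3)
step 4: (1069, 48)  from 4·(245,11) + (89,4)
…
step 6: (2383, 107)  from 1·(1314,59) + (1069,48)
step 7: (6080, 273)  from 2·(2383,107) + (1314,59)
step 8: (14543, 653)  from 2·(6080,273) + (2383,107)
…
step 10: (49709, 2232)  from 1·(35166,1579) + (14543,653)
step 11: (84875, 3811)  from 1·(49709,2232) + (35166,1579)
step 12: (389209, 17476)  from 4·(84875,3811) + (49709,2232)
…
step 14: (1252502, 56239)  from 1·(863293,38763) + (389209,17476)
step 15: (4620799, 207480)  from 3·(1252502,56239) + (863293,38763)
(x₁, y₁) = (4620799, 207480);  4620799² − 496·207480² = 1 ✓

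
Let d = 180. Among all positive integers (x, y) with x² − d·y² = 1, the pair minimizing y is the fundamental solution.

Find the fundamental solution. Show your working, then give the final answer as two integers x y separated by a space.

[13; 2,2,2,26] for √180; ℓ=4 ⇒ convergent index 3
step 0: (13, 1)  from 13·(1,0) + (0,1)
step 1: (27, 2)  from 2·(13,1) + (1,0)
step 2: (67, 5)  from 2·(27,2) + (13,1)
step 3: (161, 12)  from 2·(67,5) + (27,2)
(x₁, y₁) = (161, 12);  161² − 180·12² = 1 ✓

161 12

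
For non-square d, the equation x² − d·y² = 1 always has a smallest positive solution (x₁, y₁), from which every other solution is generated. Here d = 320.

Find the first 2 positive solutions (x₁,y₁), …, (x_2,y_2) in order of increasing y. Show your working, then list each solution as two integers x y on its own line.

161 9
51841 2898

√320 = [17; 1,7,1,34, …], period ℓ=4 (even) → k=3
a_0=17:  p_0=17·1+0=17,  q_0=17·0+1=1
…
a_2=7:  p_2=7·18+17=143,  q_2=7·1+1=8
a_3=1:  p_3=1·143+18=161,  q_3=1·8+1=9
(x₁, y₁) = (161, 9);  161² − 320·9² = 1 ✓
n=2: (161,9)∘(161,9) = (161·161+320·9·9, 161·9+9·161) = (51841,2898)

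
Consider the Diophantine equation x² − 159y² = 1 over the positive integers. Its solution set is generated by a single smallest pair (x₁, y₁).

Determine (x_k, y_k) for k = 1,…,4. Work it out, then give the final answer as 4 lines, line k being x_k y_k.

[12; 1,1,1,1,3,1,1,1,1,24] for √159; ℓ=10 ⇒ convergent index 9
i=0: a=12 ⇒ p=12, q=1
…
i=2: a=1 ⇒ p=25, q=2
i=3: a=1 ⇒ p=38, q=3
i=4: a=1 ⇒ p=63, q=5
…
i=6: a=1 ⇒ p=290, q=23
i=7: a=1 ⇒ p=517, q=41
i=8: a=1 ⇒ p=807, q=64
i=9: a=1 ⇒ p=1324, q=105
fundamental: x₁=1324, y₁=105  (since 1752976 − 159·11025 = 1)
(1324+105√159)^2 = 3505951 + 278040√159
(1324+105√159)^3 = 9283756924 + 736249815√159
(1324+105√159)^4 = 24583384828801 + 1949589232080√159

1324 105
3505951 278040
9283756924 736249815
24583384828801 1949589232080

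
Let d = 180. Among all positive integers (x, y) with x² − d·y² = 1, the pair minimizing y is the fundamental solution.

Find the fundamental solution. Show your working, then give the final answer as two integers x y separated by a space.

161 12

[13; 2,2,2,26] for √180; ℓ=4 ⇒ convergent index 3
step 0: (13, 1)  from 13·(1,0) + (0,1)
…
step 2: (67, 5)  from 2·(27,2) + (13,1)
step 3: (161, 12)  from 2·(67,5) + (27,2)
fundamental: x₁=161, y₁=12  (since 25921 − 180·144 = 1)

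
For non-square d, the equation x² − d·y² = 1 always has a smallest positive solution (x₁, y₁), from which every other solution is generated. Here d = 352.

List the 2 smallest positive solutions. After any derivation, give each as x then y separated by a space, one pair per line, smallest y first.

77617 4137
12048797377 642203058

[18; 1,3,5,9,5,3,1,36] for √352; ℓ=8 ⇒ convergent index 7
a_0=18:  p_0=18·1+0=18,  q_0=18·0+1=1
a_1=1:  p_1=1·18+1=19,  q_1=1·1+0=1
a_2=3:  p_2=3·19+18=75,  q_2=3·1+1=4
…
a_6=3:  p_6=3·18499+3621=59118,  q_6=3·986+193=3151
a_7=1:  p_7=1·59118+18499=77617,  q_7=1·3151+986=4137
fundamental: x₁=77617, y₁=4137  (since 6024398689 − 352·17114769 = 1)
(77617+4137√352)^2 = 12048797377 + 642203058√352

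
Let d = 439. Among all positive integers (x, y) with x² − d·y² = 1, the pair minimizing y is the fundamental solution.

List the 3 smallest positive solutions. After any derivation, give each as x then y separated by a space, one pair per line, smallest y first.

√439 → a₀=20, period (1,19,1,40); ℓ=4 even so k=3
i=0: a=20 ⇒ p=20, q=1
…
i=2: a=19 ⇒ p=419, q=20
i=3: a=1 ⇒ p=440, q=21
(x₁, y₁) = (440, 21);  440² − 439·21² = 1 ✓
(x_2, y_2) = (440·440 + 439·21·21, 440·21 + 21·440) = (387199, 18480)
(x_3, y_3) = (440·387199 + 439·21·18480, 440·18480 + 21·387199) = (340734680, 16262379)

440 21
387199 18480
340734680 16262379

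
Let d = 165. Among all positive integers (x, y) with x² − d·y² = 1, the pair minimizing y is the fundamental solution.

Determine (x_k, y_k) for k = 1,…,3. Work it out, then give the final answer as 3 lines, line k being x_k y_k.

d=165: √d = [12; 1,5,2,5,1,24] (ℓ=6, even), read p_5/q_5
step 0: (12, 1)  from 12·(1,0) + (0,1)
…
step 4: (912, 71)  from 5·(167,13) + (77,6)
step 5: (1079, 84)  from 1·(912,71) + (167,13)
fundamental: x₁=1079, y₁=84  (since 1164241 − 165·7056 = 1)
(1079+84√165)^2 = 2328481 + 181272√165
(1079+84√165)^3 = 5024860919 + 391184892√165

1079 84
2328481 181272
5024860919 391184892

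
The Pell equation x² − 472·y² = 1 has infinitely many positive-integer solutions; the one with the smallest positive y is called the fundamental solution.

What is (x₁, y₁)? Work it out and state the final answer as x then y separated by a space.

√472 = [21; 1,2,1,1,1,…,2,1,42, …], period ℓ=14 (even) → k=13
k=0  a_k=21  p_k/q_k = 21/1
k=1  a_k=1  p_k/q_k = 22/1
k=2  a_k=2  p_k/q_k = 65/3
k=3  a_k=1  p_k/q_k = 87/4
…
k=5  a_k=1  p_k/q_k = 239/11
k=6  a_k=4  p_k/q_k = 1108/51
k=7  a_k=5  p_k/q_k = 5779/266
k=8  a_k=4  p_k/q_k = 24224/1115
k=9  a_k=1  p_k/q_k = 30003/1381
k=10  a_k=1  p_k/q_k = 54227/2496
k=11  a_k=1  p_k/q_k = 84230/3877
k=12  a_k=2  p_k/q_k = 222687/10250
k=13  a_k=1  p_k/q_k = 306917/14127
(x₁, y₁) = (306917, 14127);  306917² − 472·14127² = 1 ✓

306917 14127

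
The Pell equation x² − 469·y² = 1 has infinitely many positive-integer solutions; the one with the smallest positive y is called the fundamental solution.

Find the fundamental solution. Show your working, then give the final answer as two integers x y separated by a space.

137215 6336

√469 = [21; 1,1,1,10,6,10,1,1,1,42, …], period ℓ=10 (even) → k=9
k=0  a_k=21  p_k/q_k = 21/1
k=1  a_k=1  p_k/q_k = 22/1
…
k=5  a_k=6  p_k/q_k = 4223/195
…
k=8  a_k=1  p_k/q_k = 90069/4159
k=9  a_k=1  p_k/q_k = 137215/6336
(x₁, y₁) = (137215, 6336);  137215² − 469·6336² = 1 ✓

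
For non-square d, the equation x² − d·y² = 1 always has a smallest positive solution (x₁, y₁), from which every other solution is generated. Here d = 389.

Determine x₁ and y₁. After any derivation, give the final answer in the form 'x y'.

d=389: √d = [19; 1,2,1,1,1,1,2,1,38] (ℓ=9, odd), read p_17/q_17
a_0=19:  p_0=19·1+0=19,  q_0=19·0+1=1
a_1=1:  p_1=1·19+1=20,  q_1=1·1+0=1
a_2=2:  p_2=2·20+19=59,  q_2=2·1+1=3
a_3=1:  p_3=1·59+20=79,  q_3=1·3+1=4
a_4=1:  p_4=1·79+59=138,  q_4=1·4+3=7
…
a_6=1:  p_6=1·217+138=355,  q_6=1·11+7=18
…
a_8=1:  p_8=1·927+355=1282,  q_8=1·47+18=65
a_9=38:  p_9=38·1282+927=49643,  q_9=38·65+47=2517
a_10=1:  p_10=1·49643+1282=50925,  q_10=1·2517+65=2582
a_11=2:  p_11=2·50925+49643=151493,  q_11=2·2582+2517=7681
a_12=1:  p_12=1·151493+50925=202418,  q_12=1·7681+2582=10263
a_13=1:  p_13=1·202418+151493=353911,  q_13=1·10263+7681=17944
a_14=1:  p_14=1·353911+202418=556329,  q_14=1·17944+10263=28207
a_15=1:  p_15=1·556329+353911=910240,  q_15=1·28207+17944=46151
a_16=2:  p_16=2·910240+556329=2376809,  q_16=2·46151+28207=120509
a_17=1:  p_17=1·2376809+910240=3287049,  q_17=1·120509+46151=166660
fundamental: x₁=3287049, y₁=166660  (since 10804691128401 − 389·27775555600 = 1)

3287049 166660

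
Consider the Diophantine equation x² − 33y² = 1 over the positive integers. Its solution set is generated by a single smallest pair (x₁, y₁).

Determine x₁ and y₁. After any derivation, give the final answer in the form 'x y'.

23 4

√33 → a₀=5, period (1,2,1,10); ℓ=4 even so k=3
step 0: (5, 1)  from 5·(1,0) + (0,1)
…
step 2: (17, 3)  from 2·(6,1) + (5,1)
step 3: (23, 4)  from 1·(17,3) + (6,1)
→ (23, 4).  Check: 23²=529, 33·4²=528, difference 1.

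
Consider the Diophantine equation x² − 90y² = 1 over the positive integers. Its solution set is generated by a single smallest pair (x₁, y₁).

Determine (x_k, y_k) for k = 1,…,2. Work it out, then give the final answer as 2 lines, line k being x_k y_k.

d=90: √d = [9; 2,18] (ℓ=2, even), read p_1/q_1
k=0  a_k=9  p_k/q_k = 9/1
k=1  a_k=2  p_k/q_k = 19/2
(x₁, y₁) = (19, 2);  19² − 90·2² = 1 ✓
(19+2√90)^2 = 721 + 76√90

19 2
721 76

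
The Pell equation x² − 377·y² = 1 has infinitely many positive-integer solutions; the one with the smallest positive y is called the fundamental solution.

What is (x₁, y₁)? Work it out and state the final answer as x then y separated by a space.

√377 = [19; 2,2,2,38, …], period ℓ=4 (even) → k=3
a_0=19:  p_0=19·1+0=19,  q_0=19·0+1=1
…
a_2=2:  p_2=2·39+19=97,  q_2=2·2+1=5
a_3=2:  p_3=2·97+39=233,  q_3=2·5+2=12
(x₁, y₁) = (233, 12);  233² − 377·12² = 1 ✓

233 12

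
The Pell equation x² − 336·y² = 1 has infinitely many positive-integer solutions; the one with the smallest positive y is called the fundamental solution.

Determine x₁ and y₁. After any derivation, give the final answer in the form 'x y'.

[18; 3,36] for √336; ℓ=2 ⇒ convergent index 1
i=0: a=18 ⇒ p=18, q=1
i=1: a=3 ⇒ p=55, q=3
(x₁, y₁) = (55, 3);  55² − 336·3² = 1 ✓

55 3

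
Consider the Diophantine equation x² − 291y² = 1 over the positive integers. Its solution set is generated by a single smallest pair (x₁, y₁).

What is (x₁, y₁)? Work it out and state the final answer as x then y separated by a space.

290 17

√291 → a₀=17, period (17,34); ℓ=2 even so k=1
k=0  a_k=17  p_k/q_k = 17/1
k=1  a_k=17  p_k/q_k = 290/17
→ (290, 17).  Check: 290²=84100, 291·17²=84099, difference 1.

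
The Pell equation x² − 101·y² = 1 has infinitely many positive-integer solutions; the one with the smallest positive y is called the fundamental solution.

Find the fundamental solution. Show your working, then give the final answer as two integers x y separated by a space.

√101 = [10; 20, …], period ℓ=1 (odd) → k=1
k=0  a_k=10  p_k/q_k = 10/1
k=1  a_k=20  p_k/q_k = 201/20
→ (201, 20).  Check: 201²=40401, 101·20²=40400, difference 1.

201 20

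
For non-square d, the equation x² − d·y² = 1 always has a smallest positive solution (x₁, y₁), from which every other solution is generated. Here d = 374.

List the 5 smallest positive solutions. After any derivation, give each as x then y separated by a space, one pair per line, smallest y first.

3365 174
22646449 1171020
152410598405 7880964426
1025723304619201 53038889415960
6903117687676624325 356951717888446374

√374 → a₀=19, period (2,1,18,1,2,38); ℓ=6 even so k=5
step 0: (19, 1)  from 19·(1,0) + (0,1)
step 1: (39, 2)  from 2·(19,1) + (1,0)
step 2: (58, 3)  from 1·(39,2) + (19,1)
step 3: (1083, 56)  from 18·(58,3) + (39,2)
step 4: (1141, 59)  from 1·(1083,56) + (58,3)
step 5: (3365, 174)  from 2·(1141,59) + (1083,56)
fundamental: x₁=3365, y₁=174  (since 11323225 − 374·30276 = 1)
k=2:  x_2 = 3365·3365+374·174·174 = 22646449,  y_2 = 3365·174+174·3365 = 1171020
k=3:  x_3 = 3365·22646449+374·174·1171020 = 152410598405,  y_3 = 3365·1171020+174·22646449 = 7880964426
k=4:  x_4 = 3365·152410598405+374·174·7880964426 = 1025723304619201,  y_4 = 3365·7880964426+174·152410598405 = 53038889415960
k=5:  x_5 = 3365·1025723304619201+374·174·53038889415960 = 6903117687676624325,  y_5 = 3365·53038889415960+174·1025723304619201 = 356951717888446374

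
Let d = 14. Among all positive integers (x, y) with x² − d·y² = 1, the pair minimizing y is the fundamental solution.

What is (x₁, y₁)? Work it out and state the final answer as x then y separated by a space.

15 4

[3; 1,2,1,6] for √14; ℓ=4 ⇒ convergent index 3
k=0  a_k=3  p_k/q_k = 3/1
…
k=2  a_k=2  p_k/q_k = 11/3
k=3  a_k=1  p_k/q_k = 15/4
(x₁, y₁) = (15, 4);  15² − 14·4² = 1 ✓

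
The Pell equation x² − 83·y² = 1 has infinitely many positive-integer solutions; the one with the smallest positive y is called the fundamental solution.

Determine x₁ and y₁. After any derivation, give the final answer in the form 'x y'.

82 9

[9; 9,18] for √83; ℓ=2 ⇒ convergent index 1
k=0  a_k=9  p_k/q_k = 9/1
k=1  a_k=9  p_k/q_k = 82/9
(x₁, y₁) = (82, 9);  82² − 83·9² = 1 ✓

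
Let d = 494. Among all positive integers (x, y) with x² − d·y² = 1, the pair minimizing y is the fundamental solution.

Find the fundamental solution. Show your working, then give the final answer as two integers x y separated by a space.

√494 = [22; 4,2,2,1,2,1,2,2,4,44, …], period ℓ=10 (even) → k=9
k=0  a_k=22  p_k/q_k = 22/1
…
k=2  a_k=2  p_k/q_k = 200/9
…
k=4  a_k=1  p_k/q_k = 689/31
k=5  a_k=2  p_k/q_k = 1867/84
…
k=7  a_k=2  p_k/q_k = 6979/314
k=8  a_k=2  p_k/q_k = 16514/743
k=9  a_k=4  p_k/q_k = 73035/3286
(x₁, y₁) = (73035, 3286);  73035² − 494·3286² = 1 ✓

73035 3286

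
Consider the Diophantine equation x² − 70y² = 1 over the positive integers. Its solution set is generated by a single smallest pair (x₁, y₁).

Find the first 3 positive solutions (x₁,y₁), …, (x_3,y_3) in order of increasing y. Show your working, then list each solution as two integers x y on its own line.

251 30
126001 15060
63252251 7560090

[8; 2,1,2,1,2,16] for √70; ℓ=6 ⇒ convergent index 5
k=0  a_k=8  p_k/q_k = 8/1
k=1  a_k=2  p_k/q_k = 17/2
…
k=4  a_k=1  p_k/q_k = 92/11
k=5  a_k=2  p_k/q_k = 251/30
fundamental: x₁=251, y₁=30  (since 63001 − 70·900 = 1)
(x_2, y_2) = (251·251 + 70·30·30, 251·30 + 30·251) = (126001, 15060)
(x_3, y_3) = (251·126001 + 70·30·15060, 251·15060 + 30·126001) = (63252251, 7560090)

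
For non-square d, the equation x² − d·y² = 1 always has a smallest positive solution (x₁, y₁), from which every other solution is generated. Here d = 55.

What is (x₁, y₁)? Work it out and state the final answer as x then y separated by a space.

d=55: √d = [7; 2,2,2,14] (ℓ=4, even), read p_3/q_3
k=0  a_k=7  p_k/q_k = 7/1
k=1  a_k=2  p_k/q_k = 15/2
k=2  a_k=2  p_k/q_k = 37/5
k=3  a_k=2  p_k/q_k = 89/12
(x₁, y₁) = (89, 12);  89² − 55·12² = 1 ✓

89 12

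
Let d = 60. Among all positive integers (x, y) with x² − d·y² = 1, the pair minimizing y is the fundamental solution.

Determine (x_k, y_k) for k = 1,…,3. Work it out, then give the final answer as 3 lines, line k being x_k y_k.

[7; 1,2,1,14] for √60; ℓ=4 ⇒ convergent index 3
k=0  a_k=7  p_k/q_k = 7/1
k=1  a_k=1  p_k/q_k = 8/1
k=2  a_k=2  p_k/q_k = 23/3
k=3  a_k=1  p_k/q_k = 31/4
(x₁, y₁) = (31, 4);  31² − 60·4² = 1 ✓
(x_2, y_2) = (31·31 + 60·4·4, 31·4 + 4·31) = (1921, 248)
(x_3, y_3) = (31·1921 + 60·4·248, 31·248 + 4·1921) = (119071, 15372)

31 4
1921 248
119071 15372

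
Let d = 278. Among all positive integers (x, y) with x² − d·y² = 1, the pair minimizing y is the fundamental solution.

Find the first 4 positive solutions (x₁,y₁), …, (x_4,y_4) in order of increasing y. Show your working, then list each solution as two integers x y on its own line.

2501 150
12510001 750300
62575022501 3753000450
313000250040001 18772507500600

[16; 1,2,16,2,1,32] for √278; ℓ=6 ⇒ convergent index 5
k=0  a_k=16  p_k/q_k = 16/1
…
k=2  a_k=2  p_k/q_k = 50/3
…
k=4  a_k=2  p_k/q_k = 1684/101
k=5  a_k=1  p_k/q_k = 2501/150
(x₁, y₁) = (2501, 150);  2501² − 278·150² = 1 ✓
k=2:  x_2 = 2501·2501+278·150·150 = 12510001,  y_2 = 2501·150+150·2501 = 750300
k=3:  x_3 = 2501·12510001+278·150·750300 = 62575022501,  y_3 = 2501·750300+150·12510001 = 3753000450
k=4:  x_4 = 2501·62575022501+278·150·3753000450 = 313000250040001,  y_4 = 2501·3753000450+150·62575022501 = 18772507500600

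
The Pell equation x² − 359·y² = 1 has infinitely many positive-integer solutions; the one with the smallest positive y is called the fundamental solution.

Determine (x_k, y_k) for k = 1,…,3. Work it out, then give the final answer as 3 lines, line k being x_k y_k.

√359 = [18; 1,17,1,36, …], period ℓ=4 (even) → k=3
k=0  a_k=18  p_k/q_k = 18/1
…
k=2  a_k=17  p_k/q_k = 341/18
k=3  a_k=1  p_k/q_k = 360/19
fundamental: x₁=360, y₁=19  (since 129600 − 359·361 = 1)
n=2: (360,19)∘(360,19) = (360·360+359·19·19, 360·19+19·360) = (259199,13680)
n=3: (259199,13680)∘(360,19) = (360·259199+359·19·13680, 360·13680+19·259199) = (186622920,9849581)

360 19
259199 13680
186622920 9849581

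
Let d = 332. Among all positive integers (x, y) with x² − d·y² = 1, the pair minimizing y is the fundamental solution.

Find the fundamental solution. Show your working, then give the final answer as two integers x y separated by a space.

13447 738

√332 → a₀=18, period (4,1,1,8,1,1,4,36); ℓ=8 even so k=7
step 0: (18, 1)  from 18·(1,0) + (0,1)
step 1: (73, 4)  from 4·(18,1) + (1,0)
step 2: (91, 5)  from 1·(73,4) + (18,1)
step 3: (164, 9)  from 1·(91,5) + (73,4)
…
step 6: (2970, 163)  from 1·(1567,86) + (1403,77)
step 7: (13447, 738)  from 4·(2970,163) + (1567,86)
(x₁, y₁) = (13447, 738);  13447² − 332·738² = 1 ✓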